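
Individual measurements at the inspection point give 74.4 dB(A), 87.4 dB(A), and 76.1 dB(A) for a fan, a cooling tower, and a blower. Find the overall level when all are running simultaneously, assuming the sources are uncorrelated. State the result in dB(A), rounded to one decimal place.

For uncorrelated sources the intensities add, so convert each level to linear form, sum, and take 10·log₁₀ of the total.
Σ 10^(L/10) = 10^(74.4/10) + 10^(87.4/10) + 10^(76.1/10) = 6.178e+08.
L_total = 10·log₁₀(6.178e+08) = 87.91 dB(A).

87.9 dB(A)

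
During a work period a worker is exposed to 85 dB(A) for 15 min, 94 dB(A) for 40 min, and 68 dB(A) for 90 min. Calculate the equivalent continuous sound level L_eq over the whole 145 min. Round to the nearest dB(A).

89 dB(A)

L_eq = 10·log₁₀[(1/T)·Σ tᵢ·10^(Lᵢ/10)] with T = 145 min.
Σ tᵢ·10^(Lᵢ/10) = 15·10^(85/10) + 40·10^(94/10) + 90·10^(68/10) = 1.058e+11.
L_eq = 10·log₁₀(1.058e+11/145) = 88.63 dB(A).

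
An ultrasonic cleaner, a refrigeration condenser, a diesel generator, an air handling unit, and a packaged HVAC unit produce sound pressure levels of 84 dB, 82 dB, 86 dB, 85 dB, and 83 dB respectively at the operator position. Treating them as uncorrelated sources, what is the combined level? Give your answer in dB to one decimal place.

Incoherent sources combine by intensity addition: L_total = 10·log₁₀(Σ 10^(L_i/10)).
Σ 10^(L/10) = 10^(84/10) + 10^(82/10) + 10^(86/10) + 10^(85/10) + 10^(83/10) = 1.324e+09.
L_total = 10·log₁₀(1.324e+09) = 91.22 dB.

91.2 dB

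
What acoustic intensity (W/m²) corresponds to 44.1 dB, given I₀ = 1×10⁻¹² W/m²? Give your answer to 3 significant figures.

L = 10·log₁₀(I/I₀) ⇒ I = I₀·10^(L/10) = 10⁻¹² × 10^4.41.

2.57e-08 W/m²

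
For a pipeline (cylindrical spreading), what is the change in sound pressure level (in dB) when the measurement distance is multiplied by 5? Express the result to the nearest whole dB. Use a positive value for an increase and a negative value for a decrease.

With cylindrical spreading the level changes by −10·log₁₀(r₂/r₁).
ΔL = −10·log₁₀(5) = -6.99 dB.

-7 dB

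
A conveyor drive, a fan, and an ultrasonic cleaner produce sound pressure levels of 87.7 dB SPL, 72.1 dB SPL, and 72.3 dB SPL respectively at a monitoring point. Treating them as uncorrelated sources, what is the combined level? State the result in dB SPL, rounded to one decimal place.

87.9 dB SPL

For uncorrelated sources the intensities add, so convert each level to linear form, sum, and take 10·log₁₀ of the total.
Σ 10^(L/10) = 10^(87.7/10) + 10^(72.1/10) + 10^(72.3/10) = 6.220e+08.
L_total = 10·log₁₀(6.220e+08) = 87.94 dB SPL.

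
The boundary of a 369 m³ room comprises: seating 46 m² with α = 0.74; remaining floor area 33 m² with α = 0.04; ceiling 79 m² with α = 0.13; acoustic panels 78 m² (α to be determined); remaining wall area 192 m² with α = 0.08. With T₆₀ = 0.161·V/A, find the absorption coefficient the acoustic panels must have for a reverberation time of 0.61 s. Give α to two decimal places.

0.47

A = 0.161·V/T₆₀ = 0.161·369/0.61 = 97.39 m² sabins.
Absorption from the other surfaces = 46·0.74 + 33·0.04 + 79·0.13 + 192·0.08 = 60.99 m², so the acoustic panels must supply 36.40 m² over 78 m².
α = 36.40/78 = 0.467.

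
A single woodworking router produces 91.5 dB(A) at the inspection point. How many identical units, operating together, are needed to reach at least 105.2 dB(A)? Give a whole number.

Need L₁ + 10·log₁₀ N ≥ 105.2, i.e. log₁₀ N ≥ 1.37.
N ≥ 10^(13.7/10) = 23.442, so N = 24.

24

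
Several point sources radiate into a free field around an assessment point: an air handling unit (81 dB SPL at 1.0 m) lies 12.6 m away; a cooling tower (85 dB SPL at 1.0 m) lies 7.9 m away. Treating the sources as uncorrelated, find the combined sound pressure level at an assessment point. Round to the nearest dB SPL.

First find each source's level at the receiver (point-source: −20·log₁₀(r/r_ref)), then combine on an intensity basis.
air handling unit: 81 − 20·log₁₀(12.6/1.0) = 81 − 22.01 = 58.99 dB SPL.
cooling tower: 85 − 20·log₁₀(7.9/1.0) = 85 − 17.95 = 67.05 dB SPL.
Σ 10^(L/10) = 5.860e+06 → L_total = 10·log₁₀(5.860e+06) = 67.68 dB SPL.

68 dB SPL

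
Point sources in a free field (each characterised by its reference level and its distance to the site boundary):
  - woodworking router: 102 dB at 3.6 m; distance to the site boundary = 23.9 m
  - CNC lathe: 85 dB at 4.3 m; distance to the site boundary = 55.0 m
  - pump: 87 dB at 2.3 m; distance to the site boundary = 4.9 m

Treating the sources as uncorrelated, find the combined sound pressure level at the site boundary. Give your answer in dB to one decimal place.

Propagate each source to the receiver with L = L_ref − 20·log₁₀(r/r_ref), then add intensities.
woodworking router: 102 − 20·log₁₀(23.9/3.6) = 102 − 16.44 = 85.56 dB.
CNC lathe: 85 − 20·log₁₀(55.0/4.3) = 85 − 22.14 = 62.86 dB.
pump: 87 − 20·log₁₀(4.9/2.3) = 87 − 6.57 = 80.43 dB.
Σ 10^(L/10) = 4.719e+08 → L_total = 10·log₁₀(4.719e+08) = 86.74 dB.

86.7 dB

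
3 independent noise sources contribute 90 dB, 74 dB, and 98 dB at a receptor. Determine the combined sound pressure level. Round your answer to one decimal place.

98.7 dB

For uncorrelated sources the intensities add, so convert each level to linear form, sum, and take 10·log₁₀ of the total.
Σ 10^(L/10) = 10^(90/10) + 10^(74/10) + 10^(98/10) = 7.335e+09.
L_total = 10·log₁₀(7.335e+09) = 98.65 dB.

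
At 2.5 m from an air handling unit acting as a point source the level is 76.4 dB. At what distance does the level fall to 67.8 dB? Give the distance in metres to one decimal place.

The 8.6 dB drop corresponds to a distance ratio of 10^(8.6/20) for a point source.
r₂ = 2.5·10^((76.4−67.8)/20) = 2.5·10^(8.6/20) = 6.73 m.

6.7 m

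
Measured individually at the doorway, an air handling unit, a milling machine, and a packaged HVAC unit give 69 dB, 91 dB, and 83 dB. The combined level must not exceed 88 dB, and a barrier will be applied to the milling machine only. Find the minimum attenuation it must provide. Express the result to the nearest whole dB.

The untreated sources together contribute 10^(69/10) + 10^(83/10) = 2.075e+08, i.e. 83.17 dB.
To meet 88 dB overall, the treated milling machine may contribute at most 10^(88/10) − 2.075e+08 = 4.235e+08, i.e. 86.27 dB.
So the milling machine must be reduced from 91 to 86.27 dB: IL = 4.73 dB.

5 dB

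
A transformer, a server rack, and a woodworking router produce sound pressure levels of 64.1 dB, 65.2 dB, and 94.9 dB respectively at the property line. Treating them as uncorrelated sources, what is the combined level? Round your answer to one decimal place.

94.9 dB

Incoherent sources combine by intensity addition: L_total = 10·log₁₀(Σ 10^(L_i/10)).
Σ 10^(L/10) = 10^(64.1/10) + 10^(65.2/10) + 10^(94.9/10) = 3.096e+09.
L_total = 10·log₁₀(3.096e+09) = 94.91 dB.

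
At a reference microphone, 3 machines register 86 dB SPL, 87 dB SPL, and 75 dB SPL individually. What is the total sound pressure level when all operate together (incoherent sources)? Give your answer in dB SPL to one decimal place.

89.7 dB SPL

For uncorrelated sources the intensities add, so convert each level to linear form, sum, and take 10·log₁₀ of the total.
Σ 10^(L/10) = 10^(86/10) + 10^(87/10) + 10^(75/10) = 9.309e+08.
L_total = 10·log₁₀(9.309e+08) = 89.69 dB SPL.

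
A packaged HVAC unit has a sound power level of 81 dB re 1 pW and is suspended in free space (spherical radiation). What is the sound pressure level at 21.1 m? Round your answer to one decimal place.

43.5 dB

The power spreads over a sphere of area 4π·r², so L_p = L_w − 10·log₁₀(4π·r²).
4π·r² = 5595 m², 10·log₁₀ of that is 37.478 dB.
L_p = 81 − 37.478 = 43.52 dB.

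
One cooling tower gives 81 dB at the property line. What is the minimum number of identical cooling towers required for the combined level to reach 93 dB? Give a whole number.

N identical sources give L₁ + 10·log₁₀ N, so require 10·log₁₀ N ≥ 93 − 81 = 12.0 dB.
N ≥ 10^(12.0/10) = 15.849, so N = 16.

16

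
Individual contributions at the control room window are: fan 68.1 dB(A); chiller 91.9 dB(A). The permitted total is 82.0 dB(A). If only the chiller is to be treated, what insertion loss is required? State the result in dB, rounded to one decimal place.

10.1 dB

The untreated sources together contribute 10^(68.1/10) = 6.457e+06, i.e. 68.10 dB(A).
The limit corresponds to 10^(82.0/10) = 1.585e+08; subtracting the fixed part leaves 1.520e+08 for the chiller, i.e. 81.82 dB(A).
Required insertion loss = 91.9 − 81.82 = 10.08 dB.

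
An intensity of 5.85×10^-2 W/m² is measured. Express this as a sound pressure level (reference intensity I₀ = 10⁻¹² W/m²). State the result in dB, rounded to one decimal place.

107.7 dB

L = 10·log₁₀(I/I₀) = 10·log₁₀(5.85×10^-2/10⁻¹²) = 10·log₁₀(5.85×10^10).
L = 10·(0.7672 + 10) = 107.67 dB.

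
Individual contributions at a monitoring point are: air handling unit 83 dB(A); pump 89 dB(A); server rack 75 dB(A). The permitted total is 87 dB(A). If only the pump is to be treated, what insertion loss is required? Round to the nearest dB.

5 dB

Everything except the pump sums to 10^(83/10) + 10^(75/10) = 2.311e+08 in linear terms, 83.64 dB(A).
The limit corresponds to 10^(87/10) = 5.012e+08; subtracting the fixed part leaves 2.700e+08 for the pump, i.e. 84.31 dB(A).
Required insertion loss = 89 − 84.31 = 4.69 dB.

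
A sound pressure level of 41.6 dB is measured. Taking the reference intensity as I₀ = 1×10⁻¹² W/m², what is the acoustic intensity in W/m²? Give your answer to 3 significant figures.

I/I₀ = 10^(41.6/10) = 1.445e+04, so I = 1.445e+04 × 10⁻¹² W/m².

1.45e-08 W/m²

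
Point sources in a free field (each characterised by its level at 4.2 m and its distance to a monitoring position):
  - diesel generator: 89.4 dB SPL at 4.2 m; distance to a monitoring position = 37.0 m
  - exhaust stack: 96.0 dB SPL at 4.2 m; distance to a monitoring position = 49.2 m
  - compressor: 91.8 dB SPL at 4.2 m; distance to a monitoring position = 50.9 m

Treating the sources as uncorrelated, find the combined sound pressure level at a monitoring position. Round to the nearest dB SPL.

77 dB SPL

Apply inverse-square spreading to bring every level to the receiver, then sum 10^(L/10).
diesel generator: 89.4 − 20·log₁₀(37.0/4.2) = 89.4 − 18.90 = 70.50 dB SPL.
exhaust stack: 96.0 − 20·log₁₀(49.2/4.2) = 96.0 − 21.37 = 74.63 dB SPL.
compressor: 91.8 − 20·log₁₀(50.9/4.2) = 91.8 − 21.67 = 70.13 dB SPL.
Σ 10^(L/10) = 5.054e+07 → L_total = 10·log₁₀(5.054e+07) = 77.04 dB SPL.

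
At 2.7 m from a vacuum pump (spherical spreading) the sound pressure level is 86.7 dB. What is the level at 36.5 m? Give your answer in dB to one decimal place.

64.1 dB

For a point source, L₂ = L₁ − 20·log₁₀(r₂/r₁).
L₂ = 86.7 − 20·log₁₀(36.5/2.7) = 86.7 − 22.619 = 64.08 dB.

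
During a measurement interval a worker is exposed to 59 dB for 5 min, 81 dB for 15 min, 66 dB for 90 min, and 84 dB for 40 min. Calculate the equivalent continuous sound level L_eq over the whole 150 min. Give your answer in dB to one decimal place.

L_eq = 10·log₁₀[(1/T)·Σ tᵢ·10^(Lᵢ/10)] with T = 150 min.
Σ tᵢ·10^(Lᵢ/10) = 5·10^(59/10) + 15·10^(81/10) + 90·10^(66/10) + 40·10^(84/10) = 1.230e+10.
L_eq = 10·log₁₀(1.230e+10/150) = 79.14 dB.

79.1 dB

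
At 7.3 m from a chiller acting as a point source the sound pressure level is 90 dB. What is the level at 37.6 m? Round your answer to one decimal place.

Point-source attenuation: ΔL = 20·log₁₀(r₂/r₁) = 20·log₁₀(37.6/7.3) = 14.237 dB.
L₂ = 90 − 20·log₁₀(37.6/7.3) = 90 − 14.237 = 75.76 dB.

75.8 dB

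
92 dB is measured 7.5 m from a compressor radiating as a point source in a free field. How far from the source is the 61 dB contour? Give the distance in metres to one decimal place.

266.1 m

Point-source spreading drops the level by 20·log₁₀(r₂/r₁); inverting, r₂/r₁ = 10^(ΔL/20).
r₂ = 7.5·10^((92−61)/20) = 7.5·10^(31.0/20) = 266.11 m.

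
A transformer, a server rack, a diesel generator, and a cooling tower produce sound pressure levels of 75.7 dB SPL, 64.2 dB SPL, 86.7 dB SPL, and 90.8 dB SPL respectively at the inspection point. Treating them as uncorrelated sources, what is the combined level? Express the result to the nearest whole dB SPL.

92 dB SPL

Incoherent sources combine by intensity addition: L_total = 10·log₁₀(Σ 10^(L_i/10)).
Σ 10^(L/10) = 10^(75.7/10) + 10^(64.2/10) + 10^(86.7/10) + 10^(90.8/10) = 1.710e+09.
L_total = 10·log₁₀(1.710e+09) = 92.33 dB SPL.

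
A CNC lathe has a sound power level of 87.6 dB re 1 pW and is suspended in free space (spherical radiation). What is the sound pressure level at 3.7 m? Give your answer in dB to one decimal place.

65.2 dB

L_p = L_w − 10·log₁₀(4π·r²) with r = 3.7 m.
4π·r² = 172 m², 10·log₁₀ of that is 22.356 dB.
L_p = 87.6 − 22.356 = 65.24 dB.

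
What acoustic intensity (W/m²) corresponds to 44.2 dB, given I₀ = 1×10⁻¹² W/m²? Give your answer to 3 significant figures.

2.63e-08 W/m²

I = I₀·10^(L/10) = 10⁻¹² × 10^(44.2/10) = 10^(-7.580).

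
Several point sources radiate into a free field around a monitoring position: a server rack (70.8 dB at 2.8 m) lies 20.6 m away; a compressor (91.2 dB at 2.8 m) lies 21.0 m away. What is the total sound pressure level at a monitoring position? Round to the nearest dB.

74 dB

Apply inverse-square spreading to bring every level to the receiver, then sum 10^(L/10).
server rack: 70.8 − 20·log₁₀(20.6/2.8) = 70.8 − 17.33 = 53.47 dB.
compressor: 91.2 − 20·log₁₀(21.0/2.8) = 91.2 − 17.50 = 73.70 dB.
Σ 10^(L/10) = 2.366e+07 → L_total = 10·log₁₀(2.366e+07) = 73.74 dB.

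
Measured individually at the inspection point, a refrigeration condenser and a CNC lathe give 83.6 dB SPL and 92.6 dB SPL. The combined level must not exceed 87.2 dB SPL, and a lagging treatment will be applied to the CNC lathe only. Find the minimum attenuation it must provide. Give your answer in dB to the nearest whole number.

8 dB

Fixed contribution from the other source: Σ 10^(L/10) = 10^(83.6/10) = 2.291e+08 (83.60 dB SPL).
The limit corresponds to 10^(87.2/10) = 5.248e+08; subtracting the fixed part leaves 2.957e+08 for the CNC lathe, i.e. 84.71 dB SPL.
So the CNC lathe must be reduced from 92.6 to 84.71 dB SPL: IL = 7.89 dB.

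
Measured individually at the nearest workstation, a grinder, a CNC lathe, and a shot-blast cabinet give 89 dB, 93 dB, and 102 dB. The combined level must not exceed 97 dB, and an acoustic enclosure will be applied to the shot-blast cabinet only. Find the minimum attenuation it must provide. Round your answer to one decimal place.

8.5 dB

Fixed contribution from the other sources: Σ 10^(L/10) = 10^(89/10) + 10^(93/10) = 2.790e+09 (94.46 dB).
The limit corresponds to 10^(97/10) = 5.012e+09; subtracting the fixed part leaves 2.222e+09 for the shot-blast cabinet, i.e. 93.47 dB.
Required insertion loss = 102 − 93.47 = 8.53 dB.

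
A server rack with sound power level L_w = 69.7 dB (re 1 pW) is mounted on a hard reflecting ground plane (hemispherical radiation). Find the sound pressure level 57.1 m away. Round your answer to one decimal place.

The power spreads over a hemisphere of area 2π·r², so L_p = L_w − 10·log₁₀(2π·r²).
2π·r² = 2.049e+04 m², 10·log₁₀ of that is 43.115 dB.
L_p = 69.7 − 43.115 = 26.59 dB.

26.6 dB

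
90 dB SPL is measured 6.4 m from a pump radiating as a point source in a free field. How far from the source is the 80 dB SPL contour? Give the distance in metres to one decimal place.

20.2 m

Point-source spreading drops the level by 20·log₁₀(r₂/r₁); inverting, r₂/r₁ = 10^(ΔL/20).
r₂ = 6.4·10^((90−80)/20) = 6.4·10^(10.0/20) = 20.24 m.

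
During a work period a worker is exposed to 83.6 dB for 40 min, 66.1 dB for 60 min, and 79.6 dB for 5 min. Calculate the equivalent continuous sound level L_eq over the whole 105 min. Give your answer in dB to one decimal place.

79.7 dB

The energy average is taken in the linear domain: L_eq = 10·log₁₀[(Σ tᵢ·10^(Lᵢ/10))/T], T = 105 min.
Σ tᵢ·10^(Lᵢ/10) = 40·10^(83.6/10) + 60·10^(66.1/10) + 5·10^(79.6/10) = 9.864e+09.
L_eq = 10·log₁₀(9.864e+09/105) = 79.73 dB.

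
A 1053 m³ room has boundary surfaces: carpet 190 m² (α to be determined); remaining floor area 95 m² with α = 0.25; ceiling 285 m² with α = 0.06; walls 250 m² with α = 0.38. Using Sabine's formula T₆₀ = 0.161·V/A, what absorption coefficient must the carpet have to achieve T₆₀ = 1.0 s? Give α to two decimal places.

From T₆₀ = 0.161·V/A, the target T₆₀ = 1.0 s needs A = 0.161·1053/1.0 = 169.53 m².
Absorption from the other surfaces = 95·0.25 + 285·0.06 + 250·0.38 = 135.85 m², so the carpet must supply 33.68 m² over 190 m².
α = 33.68/190 = 0.177.

0.18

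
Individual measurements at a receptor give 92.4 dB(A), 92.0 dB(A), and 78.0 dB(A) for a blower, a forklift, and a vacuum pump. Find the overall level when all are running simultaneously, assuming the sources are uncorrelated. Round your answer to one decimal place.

Incoherent sources combine by intensity addition: L_total = 10·log₁₀(Σ 10^(L_i/10)).
Σ 10^(L/10) = 10^(92.4/10) + 10^(92.0/10) + 10^(78.0/10) = 3.386e+09.
L_total = 10·log₁₀(3.386e+09) = 95.30 dB(A).

95.3 dB(A)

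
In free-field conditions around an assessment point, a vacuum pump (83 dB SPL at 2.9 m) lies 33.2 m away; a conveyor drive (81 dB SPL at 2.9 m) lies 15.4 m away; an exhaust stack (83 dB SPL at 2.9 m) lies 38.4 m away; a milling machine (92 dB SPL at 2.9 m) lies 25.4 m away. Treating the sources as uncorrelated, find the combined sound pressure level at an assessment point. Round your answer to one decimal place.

74.4 dB SPL

First find each source's level at the receiver (point-source: −20·log₁₀(r/r_ref)), then combine on an intensity basis.
vacuum pump: 83 − 20·log₁₀(33.2/2.9) = 83 − 21.17 = 61.83 dB SPL.
conveyor drive: 81 − 20·log₁₀(15.4/2.9) = 81 − 14.50 = 66.50 dB SPL.
exhaust stack: 83 − 20·log₁₀(38.4/2.9) = 83 − 22.44 = 60.56 dB SPL.
milling machine: 92 − 20·log₁₀(25.4/2.9) = 92 − 18.85 = 73.15 dB SPL.
Σ 10^(L/10) = 2.778e+07 → L_total = 10·log₁₀(2.778e+07) = 74.44 dB SPL.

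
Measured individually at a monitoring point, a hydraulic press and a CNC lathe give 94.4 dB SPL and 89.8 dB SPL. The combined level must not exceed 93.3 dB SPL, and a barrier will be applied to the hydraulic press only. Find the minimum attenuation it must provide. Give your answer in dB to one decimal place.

Fixed contribution from the other source: Σ 10^(L/10) = 10^(89.8/10) = 9.550e+08 (89.80 dB SPL).
To meet 93.3 dB SPL overall, the treated hydraulic press may contribute at most 10^(93.3/10) − 9.550e+08 = 1.183e+09, i.e. 90.73 dB SPL.
So the hydraulic press must be reduced from 94.4 to 90.73 dB SPL: IL = 3.67 dB.

3.7 dB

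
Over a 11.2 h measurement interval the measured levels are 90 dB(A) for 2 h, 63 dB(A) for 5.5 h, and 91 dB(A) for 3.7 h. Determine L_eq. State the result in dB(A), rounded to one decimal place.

The energy average is taken in the linear domain: L_eq = 10·log₁₀[(Σ tᵢ·10^(Lᵢ/10))/T], T = 11.2 h.
Σ tᵢ·10^(Lᵢ/10) = 2·10^(90/10) + 5.5·10^(63/10) + 3.7·10^(91/10) = 6.669e+09.
L_eq = 10·log₁₀(6.669e+09/11.2) = 87.75 dB(A).

87.7 dB(A)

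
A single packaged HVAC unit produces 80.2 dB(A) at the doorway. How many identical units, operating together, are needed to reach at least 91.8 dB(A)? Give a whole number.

Need L₁ + 10·log₁₀ N ≥ 91.8, i.e. log₁₀ N ≥ 1.16.
N ≥ 10^(11.6/10) = 14.454, so N = 15.

15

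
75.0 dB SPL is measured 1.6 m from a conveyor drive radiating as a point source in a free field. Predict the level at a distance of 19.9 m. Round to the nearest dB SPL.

For a point source, L₂ = L₁ − 20·log₁₀(r₂/r₁).
L₂ = 75.0 − 20·log₁₀(19.9/1.6) = 75.0 − 21.895 = 53.11 dB SPL.

53 dB SPL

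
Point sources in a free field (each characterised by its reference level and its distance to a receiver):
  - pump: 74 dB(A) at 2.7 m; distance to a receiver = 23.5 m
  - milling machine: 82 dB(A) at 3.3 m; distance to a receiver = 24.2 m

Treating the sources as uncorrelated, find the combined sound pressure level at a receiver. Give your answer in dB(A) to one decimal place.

65.2 dB(A)

Propagate each source to the receiver with L = L_ref − 20·log₁₀(r/r_ref), then add intensities.
pump: 74 − 20·log₁₀(23.5/2.7) = 74 − 18.79 = 55.21 dB(A).
milling machine: 82 − 20·log₁₀(24.2/3.3) = 82 − 17.31 = 64.69 dB(A).
Σ 10^(L/10) = 3.279e+06 → L_total = 10·log₁₀(3.279e+06) = 65.16 dB(A).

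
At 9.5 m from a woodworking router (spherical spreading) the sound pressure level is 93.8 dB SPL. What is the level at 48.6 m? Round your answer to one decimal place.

79.6 dB SPL

Point-source attenuation: ΔL = 20·log₁₀(r₂/r₁) = 20·log₁₀(48.6/9.5) = 14.178 dB.
L₂ = 93.8 − 20·log₁₀(48.6/9.5) = 93.8 − 14.178 = 79.62 dB SPL.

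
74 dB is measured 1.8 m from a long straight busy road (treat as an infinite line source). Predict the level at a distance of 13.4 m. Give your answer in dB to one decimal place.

Line-source attenuation: ΔL = 10·log₁₀(r₂/r₁) = 10·log₁₀(13.4/1.8) = 8.718 dB.
L₂ = 74 − 10·log₁₀(13.4/1.8) = 74 − 8.718 = 65.28 dB.

65.3 dB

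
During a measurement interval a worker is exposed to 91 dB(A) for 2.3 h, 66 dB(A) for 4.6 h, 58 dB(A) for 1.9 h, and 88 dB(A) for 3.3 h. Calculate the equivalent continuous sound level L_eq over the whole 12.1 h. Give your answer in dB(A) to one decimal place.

86.2 dB(A)

L_eq = 10·log₁₀[(1/T)·Σ tᵢ·10^(Lᵢ/10)] with T = 12.1 h.
Σ tᵢ·10^(Lᵢ/10) = 2.3·10^(91/10) + 4.6·10^(66/10) + 1.9·10^(58/10) + 3.3·10^(88/10) = 4.997e+09.
L_eq = 10·log₁₀(4.997e+09/12.1) = 86.16 dB(A).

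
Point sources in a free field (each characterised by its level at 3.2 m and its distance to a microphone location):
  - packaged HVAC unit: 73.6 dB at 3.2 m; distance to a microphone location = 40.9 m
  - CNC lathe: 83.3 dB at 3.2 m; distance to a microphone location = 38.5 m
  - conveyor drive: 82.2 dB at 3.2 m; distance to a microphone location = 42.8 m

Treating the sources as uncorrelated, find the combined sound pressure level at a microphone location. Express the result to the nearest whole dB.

Apply inverse-square spreading to bring every level to the receiver, then sum 10^(L/10).
packaged HVAC unit: 73.6 − 20·log₁₀(40.9/3.2) = 73.6 − 22.13 = 51.47 dB.
CNC lathe: 83.3 − 20·log₁₀(38.5/3.2) = 83.3 − 21.61 = 61.69 dB.
conveyor drive: 82.2 − 20·log₁₀(42.8/3.2) = 82.2 − 22.53 = 59.67 dB.
Σ 10^(L/10) = 2.545e+06 → L_total = 10·log₁₀(2.545e+06) = 64.06 dB.

64 dB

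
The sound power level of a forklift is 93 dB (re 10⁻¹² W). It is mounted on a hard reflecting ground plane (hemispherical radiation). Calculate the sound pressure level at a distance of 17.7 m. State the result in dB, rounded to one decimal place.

60.1 dB

Free-field hemispherical radiation: L_p = L_w − 10·log₁₀(2π·r²), r = 17.7 m.
2π·r² = 1968 m², 10·log₁₀ of that is 32.941 dB.
L_p = 93 − 32.941 = 60.06 dB.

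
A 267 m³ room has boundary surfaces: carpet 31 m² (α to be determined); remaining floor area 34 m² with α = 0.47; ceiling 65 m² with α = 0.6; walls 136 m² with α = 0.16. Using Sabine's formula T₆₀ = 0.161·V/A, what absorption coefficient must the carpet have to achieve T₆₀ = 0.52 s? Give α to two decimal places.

0.19

From T₆₀ = 0.161·V/A, the target T₆₀ = 0.52 s needs A = 0.161·267/0.52 = 82.67 m².
Absorption from the other surfaces = 34·0.47 + 65·0.6 + 136·0.16 = 76.74 m², so the carpet must supply 5.93 m² over 31 m².
α = 5.93/31 = 0.191.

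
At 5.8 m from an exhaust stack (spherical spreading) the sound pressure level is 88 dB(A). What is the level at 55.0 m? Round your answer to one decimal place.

68.5 dB(A)

For a point source, L₂ = L₁ − 20·log₁₀(r₂/r₁).
L₂ = 88 − 20·log₁₀(55.0/5.8) = 88 − 19.539 = 68.46 dB(A).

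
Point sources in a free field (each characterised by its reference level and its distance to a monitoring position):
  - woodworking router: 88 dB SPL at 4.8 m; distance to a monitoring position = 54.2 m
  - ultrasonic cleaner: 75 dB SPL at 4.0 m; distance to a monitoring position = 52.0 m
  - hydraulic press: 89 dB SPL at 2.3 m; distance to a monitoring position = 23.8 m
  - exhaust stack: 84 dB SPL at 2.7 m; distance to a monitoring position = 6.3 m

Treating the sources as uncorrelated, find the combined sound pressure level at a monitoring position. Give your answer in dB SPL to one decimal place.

First find each source's level at the receiver (point-source: −20·log₁₀(r/r_ref)), then combine on an intensity basis.
woodworking router: 88 − 20·log₁₀(54.2/4.8) = 88 − 21.06 = 66.94 dB SPL.
ultrasonic cleaner: 75 − 20·log₁₀(52.0/4.0) = 75 − 22.28 = 52.72 dB SPL.
hydraulic press: 89 − 20·log₁₀(23.8/2.3) = 89 − 20.30 = 68.70 dB SPL.
exhaust stack: 84 − 20·log₁₀(6.3/2.7) = 84 − 7.36 = 76.64 dB SPL.
Σ 10^(L/10) = 5.869e+07 → L_total = 10·log₁₀(5.869e+07) = 77.69 dB SPL.

77.7 dB SPL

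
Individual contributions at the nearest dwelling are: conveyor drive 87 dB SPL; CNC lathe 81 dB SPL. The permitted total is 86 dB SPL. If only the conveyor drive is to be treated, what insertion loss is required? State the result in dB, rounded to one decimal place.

2.7 dB

The untreated sources together contribute 10^(81/10) = 1.259e+08, i.e. 81.00 dB SPL.
To meet 86 dB SPL overall, the treated conveyor drive may contribute at most 10^(86/10) − 1.259e+08 = 2.722e+08, i.e. 84.35 dB SPL.
Required insertion loss = 87 − 84.35 = 2.65 dB.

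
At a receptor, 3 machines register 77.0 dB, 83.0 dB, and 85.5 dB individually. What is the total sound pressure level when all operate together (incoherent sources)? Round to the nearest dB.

88 dB

For uncorrelated sources the intensities add, so convert each level to linear form, sum, and take 10·log₁₀ of the total.
Σ 10^(L/10) = 10^(77.0/10) + 10^(83.0/10) + 10^(85.5/10) = 6.045e+08.
L_total = 10·log₁₀(6.045e+08) = 87.81 dB.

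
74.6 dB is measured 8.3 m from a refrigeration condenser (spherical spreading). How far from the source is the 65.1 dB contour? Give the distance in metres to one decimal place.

Point-source spreading drops the level by 20·log₁₀(r₂/r₁); inverting, r₂/r₁ = 10^(ΔL/20).
r₂ = 8.3·10^((74.6−65.1)/20) = 8.3·10^(9.5/20) = 24.78 m.

24.8 m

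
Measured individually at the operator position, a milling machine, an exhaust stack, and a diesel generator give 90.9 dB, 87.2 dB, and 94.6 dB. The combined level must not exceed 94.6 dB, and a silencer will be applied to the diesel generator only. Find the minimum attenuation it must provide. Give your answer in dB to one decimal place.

The untreated sources together contribute 10^(90.9/10) + 10^(87.2/10) = 1.755e+09, i.e. 92.44 dB.
The limit corresponds to 10^(94.6/10) = 2.884e+09; subtracting the fixed part leaves 1.129e+09 for the diesel generator, i.e. 90.53 dB.
Required insertion loss = 94.6 − 90.53 = 4.07 dB.

4.1 dB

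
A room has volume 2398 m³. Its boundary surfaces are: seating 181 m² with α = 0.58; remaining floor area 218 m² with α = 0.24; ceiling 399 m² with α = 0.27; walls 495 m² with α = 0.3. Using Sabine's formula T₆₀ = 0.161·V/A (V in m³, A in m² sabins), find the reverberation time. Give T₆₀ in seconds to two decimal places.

0.93 s

Total absorption A = 181·0.58 + 218·0.24 + 399·0.27 + 495·0.3 = 413.53 m² sabins.
T₆₀ = 0.161·V/A = 0.161·2398/413.53 = 0.934 s.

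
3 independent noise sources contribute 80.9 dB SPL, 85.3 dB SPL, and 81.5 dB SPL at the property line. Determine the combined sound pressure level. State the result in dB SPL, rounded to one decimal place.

87.8 dB SPL

For uncorrelated sources the intensities add, so convert each level to linear form, sum, and take 10·log₁₀ of the total.
Σ 10^(L/10) = 10^(80.9/10) + 10^(85.3/10) + 10^(81.5/10) = 6.031e+08.
L_total = 10·log₁₀(6.031e+08) = 87.80 dB SPL.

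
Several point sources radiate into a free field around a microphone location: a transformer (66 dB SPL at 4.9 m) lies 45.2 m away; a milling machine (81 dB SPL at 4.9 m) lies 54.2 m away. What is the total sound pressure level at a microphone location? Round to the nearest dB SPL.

60 dB SPL

Propagate each source to the receiver with L = L_ref − 20·log₁₀(r/r_ref), then add intensities.
transformer: 66 − 20·log₁₀(45.2/4.9) = 66 − 19.30 = 46.70 dB SPL.
milling machine: 81 − 20·log₁₀(54.2/4.9) = 81 − 20.88 = 60.12 dB SPL.
Σ 10^(L/10) = 1.076e+06 → L_total = 10·log₁₀(1.076e+06) = 60.32 dB SPL.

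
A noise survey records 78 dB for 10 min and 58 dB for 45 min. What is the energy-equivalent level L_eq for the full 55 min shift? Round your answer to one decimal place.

The energy average is taken in the linear domain: L_eq = 10·log₁₀[(Σ tᵢ·10^(Lᵢ/10))/T], T = 55 min.
Σ tᵢ·10^(Lᵢ/10) = 10·10^(78/10) + 45·10^(58/10) = 6.594e+08.
L_eq = 10·log₁₀(6.594e+08/55) = 70.79 dB.

70.8 dB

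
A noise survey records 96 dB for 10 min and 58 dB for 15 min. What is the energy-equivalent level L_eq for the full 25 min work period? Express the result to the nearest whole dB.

L_eq = 10·log₁₀[(1/T)·Σ tᵢ·10^(Lᵢ/10)] with T = 25 min.
Σ tᵢ·10^(Lᵢ/10) = 10·10^(96/10) + 15·10^(58/10) = 3.982e+10.
L_eq = 10·log₁₀(3.982e+10/25) = 92.02 dB.

92 dB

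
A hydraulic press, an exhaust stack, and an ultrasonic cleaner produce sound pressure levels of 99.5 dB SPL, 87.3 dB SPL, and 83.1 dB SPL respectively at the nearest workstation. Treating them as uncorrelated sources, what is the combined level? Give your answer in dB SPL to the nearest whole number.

100 dB SPL

For uncorrelated sources the intensities add, so convert each level to linear form, sum, and take 10·log₁₀ of the total.
Σ 10^(L/10) = 10^(99.5/10) + 10^(87.3/10) + 10^(83.1/10) = 9.654e+09.
L_total = 10·log₁₀(9.654e+09) = 99.85 dB SPL.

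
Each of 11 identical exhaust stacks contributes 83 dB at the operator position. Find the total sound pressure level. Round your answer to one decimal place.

L_total = L₁ + 10·log₁₀ N for N identical incoherent sources.
L_total = 83 + 10·log₁₀(11) = 83 + 10.414 = 93.41 dB.

93.4 dB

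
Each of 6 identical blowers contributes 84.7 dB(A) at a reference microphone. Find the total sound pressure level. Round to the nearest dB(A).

L_total = L₁ + 10·log₁₀ N for N identical incoherent sources.
L_total = 84.7 + 10·log₁₀(6) = 84.7 + 7.782 = 92.48 dB(A).

92 dB(A)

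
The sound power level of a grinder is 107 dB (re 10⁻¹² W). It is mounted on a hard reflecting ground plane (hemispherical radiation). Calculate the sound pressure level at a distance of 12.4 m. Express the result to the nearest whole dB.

Free-field hemispherical radiation: L_p = L_w − 10·log₁₀(2π·r²), r = 12.4 m.
2π·r² = 966.1 m², 10·log₁₀ of that is 29.850 dB.
L_p = 107 − 29.850 = 77.15 dB.

77 dB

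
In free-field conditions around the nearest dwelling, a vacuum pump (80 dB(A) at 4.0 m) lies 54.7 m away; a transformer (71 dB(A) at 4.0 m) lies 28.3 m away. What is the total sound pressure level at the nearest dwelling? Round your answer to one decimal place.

Propagate each source to the receiver with L = L_ref − 20·log₁₀(r/r_ref), then add intensities.
vacuum pump: 80 − 20·log₁₀(54.7/4.0) = 80 − 22.72 = 57.28 dB(A).
transformer: 71 − 20·log₁₀(28.3/4.0) = 71 − 16.99 = 54.01 dB(A).
Σ 10^(L/10) = 7.862e+05 → L_total = 10·log₁₀(7.862e+05) = 58.96 dB(A).

59.0 dB(A)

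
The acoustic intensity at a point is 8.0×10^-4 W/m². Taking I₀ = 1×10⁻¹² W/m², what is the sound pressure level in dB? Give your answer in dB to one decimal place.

89.0 dB

Dividing by I₀ shifts the exponent by 12: I/I₀ = 8.0×10^8.
L = 10·(0.9031 + 8) = 89.03 dB.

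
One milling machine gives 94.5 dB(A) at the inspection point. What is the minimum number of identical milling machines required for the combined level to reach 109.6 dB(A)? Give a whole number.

Need L₁ + 10·log₁₀ N ≥ 109.6, i.e. log₁₀ N ≥ 1.51.
N ≥ 10^(15.1/10) = 32.359, so N = 33.

33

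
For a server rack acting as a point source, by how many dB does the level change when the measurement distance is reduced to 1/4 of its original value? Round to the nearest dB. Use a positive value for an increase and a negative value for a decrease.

+12 dB

Point-source spreading: ΔL = −20·log₁₀(r₂/r₁).
ΔL = −20·log₁₀(0.25) = +12.04 dB.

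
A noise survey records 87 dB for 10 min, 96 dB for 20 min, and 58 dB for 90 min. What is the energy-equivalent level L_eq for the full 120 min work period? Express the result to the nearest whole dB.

88 dB

L_eq = 10·log₁₀[(1/T)·Σ tᵢ·10^(Lᵢ/10)] with T = 120 min.
Σ tᵢ·10^(Lᵢ/10) = 10·10^(87/10) + 20·10^(96/10) + 90·10^(58/10) = 8.469e+10.
L_eq = 10·log₁₀(8.469e+10/120) = 88.49 dB.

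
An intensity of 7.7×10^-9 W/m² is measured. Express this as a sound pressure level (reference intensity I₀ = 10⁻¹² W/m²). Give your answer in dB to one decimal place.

Dividing by I₀ shifts the exponent by 12: I/I₀ = 7.7×10^3.
L = 10·(0.8865 + 3) = 38.86 dB.

38.9 dB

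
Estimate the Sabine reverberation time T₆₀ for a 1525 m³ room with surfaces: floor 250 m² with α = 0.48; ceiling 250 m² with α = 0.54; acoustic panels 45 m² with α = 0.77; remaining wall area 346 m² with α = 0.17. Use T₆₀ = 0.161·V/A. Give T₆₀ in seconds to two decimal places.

0.70 s

Summing Sᵢαᵢ: 250·0.48 + 250·0.54 + 45·0.77 + 346·0.17 = 348.47 m².
T₆₀ = 0.161 × 1525 / 348.47 = 0.705 s.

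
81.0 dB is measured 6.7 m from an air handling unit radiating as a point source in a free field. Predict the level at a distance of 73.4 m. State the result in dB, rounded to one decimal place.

Spherical spreading from a point source gives a 20·log₁₀(r₂/r₁) drop.
L₂ = 81.0 − 20·log₁₀(73.4/6.7) = 81.0 − 20.792 = 60.21 dB.

60.2 dB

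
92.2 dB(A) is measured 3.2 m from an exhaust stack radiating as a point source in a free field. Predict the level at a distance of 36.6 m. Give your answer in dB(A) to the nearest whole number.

Point-source attenuation: ΔL = 20·log₁₀(r₂/r₁) = 20·log₁₀(36.6/3.2) = 21.167 dB.
L₂ = 92.2 − 20·log₁₀(36.6/3.2) = 92.2 − 21.167 = 71.03 dB(A).

71 dB(A)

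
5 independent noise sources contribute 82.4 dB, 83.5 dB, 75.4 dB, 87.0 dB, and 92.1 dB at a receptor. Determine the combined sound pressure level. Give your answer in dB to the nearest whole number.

94 dB

For uncorrelated sources the intensities add, so convert each level to linear form, sum, and take 10·log₁₀ of the total.
Σ 10^(L/10) = 10^(82.4/10) + 10^(83.5/10) + 10^(75.4/10) + 10^(87.0/10) + 10^(92.1/10) = 2.555e+09.
L_total = 10·log₁₀(2.555e+09) = 94.07 dB.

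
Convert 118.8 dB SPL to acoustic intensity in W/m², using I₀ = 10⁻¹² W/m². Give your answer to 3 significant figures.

0.759 W/m²

I/I₀ = 10^(118.8/10) = 7.586e+11, so I = 7.586e+11 × 10⁻¹² W/m².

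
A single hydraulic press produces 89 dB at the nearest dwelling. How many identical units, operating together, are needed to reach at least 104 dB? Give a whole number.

The shortfall is 104 − 89 = 15.0 dB, and N units add 10·log₁₀ N, so need 10·log₁₀ N ≥ 15.0.
N ≥ 10^(15.0/10) = 31.623, so N = 32.

32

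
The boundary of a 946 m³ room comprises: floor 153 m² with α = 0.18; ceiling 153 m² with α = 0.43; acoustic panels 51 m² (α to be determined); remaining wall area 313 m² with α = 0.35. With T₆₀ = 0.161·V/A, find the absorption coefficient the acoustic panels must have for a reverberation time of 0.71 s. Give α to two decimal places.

0.23

From T₆₀ = 0.161·V/A, the target T₆₀ = 0.71 s needs A = 0.161·946/0.71 = 214.52 m².
Absorption from the other surfaces = 153·0.18 + 153·0.43 + 313·0.35 = 202.88 m², so the acoustic panels must supply 11.64 m² over 51 m².
α = 11.64/51 = 0.228.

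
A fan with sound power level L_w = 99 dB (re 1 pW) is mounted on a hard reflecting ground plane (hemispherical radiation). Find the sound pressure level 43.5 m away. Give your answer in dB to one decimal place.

The power spreads over a hemisphere of area 2π·r², so L_p = L_w − 10·log₁₀(2π·r²).
2π·r² = 1.189e+04 m², 10·log₁₀ of that is 40.752 dB.
L_p = 99 − 40.752 = 58.25 dB.

58.2 dB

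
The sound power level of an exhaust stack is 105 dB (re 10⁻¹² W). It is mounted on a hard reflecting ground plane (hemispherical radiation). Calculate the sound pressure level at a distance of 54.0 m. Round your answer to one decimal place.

The power spreads over a hemisphere of area 2π·r², so L_p = L_w − 10·log₁₀(2π·r²).
2π·r² = 1.832e+04 m², 10·log₁₀ of that is 42.630 dB.
L_p = 105 − 42.630 = 62.37 dB.

62.4 dB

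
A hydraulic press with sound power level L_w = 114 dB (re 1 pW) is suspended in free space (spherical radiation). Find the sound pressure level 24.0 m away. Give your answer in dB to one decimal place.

75.4 dB

L_p = L_w − 10·log₁₀(4π·r²) with r = 24.0 m.
4π·r² = 7238 m², 10·log₁₀ of that is 38.596 dB.
L_p = 114 − 38.596 = 75.40 dB.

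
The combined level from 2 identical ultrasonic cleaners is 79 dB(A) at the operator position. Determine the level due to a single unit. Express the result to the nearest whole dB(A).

Dividing the total intensity by 2 lowers the level by 10·log₁₀ 2 = 3.010 dB: L₁ = 79 − 3.010.

76 dB(A)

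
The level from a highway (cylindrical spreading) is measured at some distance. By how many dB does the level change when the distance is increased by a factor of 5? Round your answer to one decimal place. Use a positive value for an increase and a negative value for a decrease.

Line-source spreading: ΔL = −10·log₁₀(r₂/r₁).
ΔL = −10·log₁₀(5) = -6.99 dB.

-7.0 dB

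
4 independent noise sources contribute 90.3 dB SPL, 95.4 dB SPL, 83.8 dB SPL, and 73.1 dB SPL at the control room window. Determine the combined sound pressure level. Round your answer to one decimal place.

96.8 dB SPL

Incoherent sources combine by intensity addition: L_total = 10·log₁₀(Σ 10^(L_i/10)).
Σ 10^(L/10) = 10^(90.3/10) + 10^(95.4/10) + 10^(83.8/10) + 10^(73.1/10) = 4.799e+09.
L_total = 10·log₁₀(4.799e+09) = 96.81 dB SPL.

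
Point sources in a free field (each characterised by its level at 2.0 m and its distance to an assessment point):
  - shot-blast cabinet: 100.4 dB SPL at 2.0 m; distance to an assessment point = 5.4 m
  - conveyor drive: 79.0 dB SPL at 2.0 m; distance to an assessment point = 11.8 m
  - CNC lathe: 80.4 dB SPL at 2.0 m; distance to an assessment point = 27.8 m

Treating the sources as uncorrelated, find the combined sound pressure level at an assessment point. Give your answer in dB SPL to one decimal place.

Apply inverse-square spreading to bring every level to the receiver, then sum 10^(L/10).
shot-blast cabinet: 100.4 − 20·log₁₀(5.4/2.0) = 100.4 − 8.63 = 91.77 dB SPL.
conveyor drive: 79.0 − 20·log₁₀(11.8/2.0) = 79.0 − 15.42 = 63.58 dB SPL.
CNC lathe: 80.4 − 20·log₁₀(27.8/2.0) = 80.4 − 22.86 = 57.54 dB SPL.
Σ 10^(L/10) = 1.507e+09 → L_total = 10·log₁₀(1.507e+09) = 91.78 dB SPL.

91.8 dB SPL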